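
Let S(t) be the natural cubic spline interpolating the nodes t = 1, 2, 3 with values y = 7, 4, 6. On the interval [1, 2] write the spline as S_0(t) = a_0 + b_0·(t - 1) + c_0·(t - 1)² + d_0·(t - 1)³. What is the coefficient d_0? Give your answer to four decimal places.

Put σ_i = S'' at the i-th knot. Here h = (1, 1) and Δ = (-3, 2), so the interior equations h_(i-1)·σ_(i-1) + 2(h_(i-1)+h_i)·σ_i + h_i·σ_(i+1) = 6(Δ_i − Δ_(i-1)) read
  1·σ_0 + 4·σ_1 + 1·σ_2 = 6(Δ_1 - Δ_0) = 30
Natural end conditions: σ_0 = σ_2 = 0.
Solving: σ_0 = 0, σ_1 = 15/2, σ_2 = 0.
On [1, 2], with S_0(t) = a_0 + b_0·(t - 1) + c_0·(t - 1)² + d_0·(t - 1)³: c_0 = σ_0/2 = 0, d_0 = (σ_1 - σ_0)/(6h_0) = 5/4, b_0 = Δ_0 - h_0(2σ_0 + σ_1)/6 = -17/4.

1.2500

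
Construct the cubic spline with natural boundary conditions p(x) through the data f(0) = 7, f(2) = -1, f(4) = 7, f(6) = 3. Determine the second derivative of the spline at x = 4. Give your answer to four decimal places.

Put m_i = p'' at the i-th knot. Here h = (2, 2, 2) and Δ = (-4, 4, -2), so the interior equations h_(i-1)·m_(i-1) + 2(h_(i-1)+h_i)·m_i + h_i·m_(i+1) = 6(Δ_i − Δ_(i-1)) read
  2·m_0 + 8·m_1 + 2·m_2 = 6(Δ_1 - Δ_0) = 48
  2·m_1 + 8·m_2 + 2·m_3 = 6(Δ_2 - Δ_1) = -36
Natural end conditions: m_0 = m_3 = 0.
Solving the tridiagonal system: m_0 = 0, m_1 = 38/5, m_2 = -32/5, m_3 = 0.

-6.4000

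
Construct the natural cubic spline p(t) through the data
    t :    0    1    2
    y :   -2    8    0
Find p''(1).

-27

With m_i denoting the second derivative at x_i, h_i = 1, 1, and Δ_i = (y_(i+1) − y_i)/h_i = 10, -8:
  1·m_0 + 4·m_1 + 1·m_2 = 6(Δ_1 - Δ_0) = -108
Natural end conditions: m_0 = m_2 = 0.
Solving the tridiagonal system: m_0 = 0, m_1 = -27, m_2 = 0.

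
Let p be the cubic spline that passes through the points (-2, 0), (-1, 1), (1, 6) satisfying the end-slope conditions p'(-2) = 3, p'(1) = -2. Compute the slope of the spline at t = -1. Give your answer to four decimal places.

Put σ_i = p'' at the i-th knot. Here h = (1, 2) and Δ = (1, 5/2), so the interior equations h_(i-1)·σ_(i-1) + 2(h_(i-1)+h_i)·σ_i + h_i·σ_(i+1) = 6(Δ_i − Δ_(i-1)) read
  1·σ_0 + 6·σ_1 + 2·σ_2 = 6(Δ_1 - Δ_0) = 9
Clamped end conditions give two more equations: 2h_0·σ_0 + h_0·σ_1 = 6(Δ_0 - p'(-2)) = -12 and h_1·σ_1 + 2h_1·σ_2 = 6(p'(1) - Δ_1) = -27.
Solving the tridiagonal system: σ_0 = -55/6, σ_1 = 19/3, σ_2 = -119/12.
On [-1, 1], p'(t) = b_1 + 2c_1·(t + 1) + 3d_1·(t + 1)² with b_1 = Δ_1 - h_1(2σ_1 + σ_2)/6 = 19/12, c_1 = σ_1/2 = 19/6, d_1 = (σ_2 - σ_1)/(6h_1) = -65/48. So p'(-1) = 19/12.

1.5833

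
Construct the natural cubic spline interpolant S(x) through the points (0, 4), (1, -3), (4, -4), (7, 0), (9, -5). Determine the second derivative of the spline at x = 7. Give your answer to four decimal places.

-2.3571

Put m_i = S'' at the i-th knot. Here h = (1, 3, 3, 2) and Δ = (-7, -1/3, 4/3, -5/2), so the interior equations h_(i-1)·m_(i-1) + 2(h_(i-1)+h_i)·m_i + h_i·m_(i+1) = 6(Δ_i − Δ_(i-1)) read
  1·m_0 + 8·m_1 + 3·m_2 = 6(Δ_1 - Δ_0) = 40
  3·m_1 + 12·m_2 + 3·m_3 = 6(Δ_2 - Δ_1) = 10
  3·m_2 + 10·m_3 + 2·m_4 = 6(Δ_3 - Δ_2) = -23
Natural end conditions: m_0 = m_4 = 0.
Solving the tridiagonal system: m_0 = 0, m_1 = 69/14, m_2 = 4/21, m_3 = -33/14, m_4 = 0.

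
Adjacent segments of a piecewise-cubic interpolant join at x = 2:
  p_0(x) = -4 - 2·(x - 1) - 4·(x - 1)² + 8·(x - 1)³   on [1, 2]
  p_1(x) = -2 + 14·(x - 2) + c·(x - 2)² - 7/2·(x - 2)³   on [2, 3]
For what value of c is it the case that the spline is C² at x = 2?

p_0''(x) = -8 + 48·(x - 1), so p_0''(2) = 40. On the right, p_1''(2) = 2c, so c = 20.

20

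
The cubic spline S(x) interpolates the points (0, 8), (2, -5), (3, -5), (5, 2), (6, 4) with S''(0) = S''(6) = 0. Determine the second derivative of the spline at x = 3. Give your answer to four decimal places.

3.3871

Put M_i = S'' at the i-th knot. Here h = (2, 1, 2, 1) and Δ = (-13/2, 0, 7/2, 2), so the interior equations h_(i-1)·M_(i-1) + 2(h_(i-1)+h_i)·M_i + h_i·M_(i+1) = 6(Δ_i − Δ_(i-1)) read
  2·M_0 + 6·M_1 + 1·M_2 = 6(Δ_1 - Δ_0) = 39
  1·M_1 + 6·M_2 + 2·M_3 = 6(Δ_2 - Δ_1) = 21
  2·M_2 + 6·M_3 + 1·M_4 = 6(Δ_3 - Δ_2) = -9
Natural end conditions: M_0 = M_4 = 0.
Solving the tridiagonal system: M_0 = 0, M_1 = 184/31, M_2 = 105/31, M_3 = -163/62, M_4 = 0.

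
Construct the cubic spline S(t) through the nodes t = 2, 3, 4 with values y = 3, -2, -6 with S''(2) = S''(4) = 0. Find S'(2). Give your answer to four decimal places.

-5.2500

Put σ_i = S'' at the i-th knot. Here h = (1, 1) and Δ = (-5, -4), so the interior equations h_(i-1)·σ_(i-1) + 2(h_(i-1)+h_i)·σ_i + h_i·σ_(i+1) = 6(Δ_i − Δ_(i-1)) read
  1·σ_0 + 4·σ_1 + 1·σ_2 = 6(Δ_1 - Δ_0) = 6
Natural end conditions: σ_0 = σ_2 = 0.
Forward elimination and back-substitution give σ_0 = 0, σ_1 = 3/2, σ_2 = 0.
On [2, 3], S'(t) = b_0 + 2c_0·(t - 2) + 3d_0·(t - 2)² with b_0 = Δ_0 - h_0(2σ_0 + σ_1)/6 = -21/4, c_0 = σ_0/2 = 0, d_0 = (σ_1 - σ_0)/(6h_0) = 1/4. So S'(2) = -21/4.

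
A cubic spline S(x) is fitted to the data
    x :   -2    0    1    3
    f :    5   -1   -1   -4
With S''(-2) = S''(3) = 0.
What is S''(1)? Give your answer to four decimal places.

-2.0571

Write M_i for S''(x_i). With h_i = 2, 1, 2 and divided differences Δ_i = -3, 0, -3/2, the continuity of S' gives the tridiagonal system
  2·M_0 + 6·M_1 + 1·M_2 = 6(Δ_1 - Δ_0) = 18
  1·M_1 + 6·M_2 + 2·M_3 = 6(Δ_2 - Δ_1) = -9
Natural end conditions: M_0 = M_3 = 0.
Forward elimination and back-substitution give M_0 = 0, M_1 = 117/35, M_2 = -72/35, M_3 = 0.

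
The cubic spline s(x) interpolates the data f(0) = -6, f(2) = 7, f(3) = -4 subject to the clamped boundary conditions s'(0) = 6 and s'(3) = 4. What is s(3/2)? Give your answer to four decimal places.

Let M_i = s''(x_i). Step sizes h_i = 2, 1; slopes of the chords Δ_i = (y_(i+1) - y_i)/h_i = 13/2, -11.
  2·M_0 + 6·M_1 + 1·M_2 = 6(Δ_1 - Δ_0) = -105
Clamped end conditions give two more equations: 2h_0·M_0 + h_0·M_1 = 6(Δ_0 - s'(0)) = 3 and h_1·M_1 + 2h_1·M_2 = 6(s'(3) - Δ_1) = 90.
Solving: M_0 = 211/12, M_1 = -101/3, M_2 = 371/6.
On [0, 2], s(x) = -6 + 6·x + 211/24·x² - 205/48·x³.
With x = 3/2: s(3/2) = 1071/128.

8.3672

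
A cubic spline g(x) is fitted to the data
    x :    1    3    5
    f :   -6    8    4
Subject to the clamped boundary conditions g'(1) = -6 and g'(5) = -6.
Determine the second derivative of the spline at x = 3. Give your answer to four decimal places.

Let M_i = g''(x_i). Step sizes h_i = 2, 2; slopes of the chords Δ_i = (y_(i+1) - y_i)/h_i = 7, -2.
  2·M_0 + 8·M_1 + 2·M_2 = 6(Δ_1 - Δ_0) = -54
Clamped end conditions give two more equations: 2h_0·M_0 + h_0·M_1 = 6(Δ_0 - g'(1)) = 78 and h_1·M_1 + 2h_1·M_2 = 6(g'(5) - Δ_1) = -24.
Solving the tridiagonal system: M_0 = 105/4, M_1 = -27/2, M_2 = 3/4.

-13.5000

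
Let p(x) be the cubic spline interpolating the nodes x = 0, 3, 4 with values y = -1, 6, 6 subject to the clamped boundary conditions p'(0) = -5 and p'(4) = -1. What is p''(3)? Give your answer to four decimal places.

-5.5000

Write M_i for p''(x_i). With h_i = 3, 1 and divided differences Δ_i = 7/3, 0, the continuity of p' gives the tridiagonal system
  3·M_0 + 8·M_1 + 1·M_2 = 6(Δ_1 - Δ_0) = -14
Clamped end conditions give two more equations: 2h_0·M_0 + h_0·M_1 = 6(Δ_0 - p'(0)) = 44 and h_1·M_1 + 2h_1·M_2 = 6(p'(4) - Δ_1) = -6.
Forward elimination and back-substitution give M_0 = 121/12, M_1 = -11/2, M_2 = -1/4.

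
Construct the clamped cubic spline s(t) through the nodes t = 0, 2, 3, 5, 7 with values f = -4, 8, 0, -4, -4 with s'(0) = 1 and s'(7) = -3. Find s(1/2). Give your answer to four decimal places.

With M_i denoting the second derivative at x_i, h_i = 2, 1, 2, 2, and Δ_i = (y_(i+1) − y_i)/h_i = 6, -8, -2, 0:
  2·M_0 + 6·M_1 + 1·M_2 = 6(Δ_1 - Δ_0) = -84
  1·M_1 + 6·M_2 + 2·M_3 = 6(Δ_2 - Δ_1) = 36
  2·M_2 + 8·M_3 + 2·M_4 = 6(Δ_3 - Δ_2) = 12
Clamped end conditions give two more equations: 2h_0·M_0 + h_0·M_1 = 6(Δ_0 - s'(0)) = 30 and h_3·M_3 + 2h_3·M_4 = 6(s'(7) - Δ_3) = -18.
Solving: M_0 = 2239/122, M_1 = -1324/61, M_2 = 581/61, M_3 = 17/61, M_4 = -283/61.
On [0, 2], s(t) = -4 + 1·t + 2239/244·t² - 1629/488·t³.
With t = 1/2: s(1/2) = -6337/3904.

-1.6232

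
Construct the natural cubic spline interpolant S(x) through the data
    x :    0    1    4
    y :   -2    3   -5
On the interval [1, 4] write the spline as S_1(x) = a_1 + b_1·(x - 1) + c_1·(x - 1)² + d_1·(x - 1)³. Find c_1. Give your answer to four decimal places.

Let m_i = S''(x_i). Step sizes h_i = 1, 3; slopes of the chords Δ_i = (y_(i+1) - y_i)/h_i = 5, -8/3.
  1·m_0 + 8·m_1 + 3·m_2 = 6(Δ_1 - Δ_0) = -46
Natural end conditions: m_0 = m_2 = 0.
Solving the tridiagonal system: m_0 = 0, m_1 = -23/4, m_2 = 0.
On [1, 4], with S_1(x) = a_1 + b_1·(x - 1) + c_1·(x - 1)² + d_1·(x - 1)³: c_1 = m_1/2 = -23/8, d_1 = (m_2 - m_1)/(6h_1) = 23/72, b_1 = Δ_1 - h_1(2m_1 + m_2)/6 = 37/12.

-2.8750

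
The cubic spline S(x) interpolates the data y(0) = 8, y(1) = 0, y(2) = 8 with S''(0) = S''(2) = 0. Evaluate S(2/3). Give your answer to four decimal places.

Put M_i = S'' at the i-th knot. Here h = (1, 1) and Δ = (-8, 8), so the interior equations h_(i-1)·M_(i-1) + 2(h_(i-1)+h_i)·M_i + h_i·M_(i+1) = 6(Δ_i − Δ_(i-1)) read
  1·M_0 + 4·M_1 + 1·M_2 = 6(Δ_1 - Δ_0) = 96
Natural end conditions: M_0 = M_2 = 0.
Forward elimination and back-substitution give M_0 = 0, M_1 = 24, M_2 = 0.
On [0, 1], S(x) = 8 - 12·x + 0·x² + 4·x³.
With x = 2/3: S(2/3) = 32/27.

1.1852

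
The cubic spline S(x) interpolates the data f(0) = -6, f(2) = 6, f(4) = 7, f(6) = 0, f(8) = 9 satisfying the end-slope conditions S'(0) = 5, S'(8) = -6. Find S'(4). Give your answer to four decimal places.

Write M_i for S''(x_i). With h_i = 2, 2, 2, 2 and divided differences Δ_i = 6, 1/2, -7/2, 9/2, the continuity of S' gives the tridiagonal system
  2·M_0 + 8·M_1 + 2·M_2 = 6(Δ_1 - Δ_0) = -33
  2·M_1 + 8·M_2 + 2·M_3 = 6(Δ_2 - Δ_1) = -24
  2·M_2 + 8·M_3 + 2·M_4 = 6(Δ_3 - Δ_2) = 48
Clamped end conditions give two more equations: 2h_0·M_0 + h_0·M_1 = 6(Δ_0 - S'(0)) = 6 and h_3·M_3 + 2h_3·M_4 = 6(S'(8) - Δ_3) = -63.
Forward elimination and back-substitution give M_0 = 53/16, M_1 = -29/8, M_2 = -85/16, M_3 = 103/8, M_4 = -355/16.
On [4, 6], S'(x) = b_2 + 2c_2·(x - 4) + 3d_2·(x - 4)² with b_2 = Δ_2 - h_2(2M_2 + M_3)/6 = -17/4, c_2 = M_2/2 = -85/32, d_2 = (M_3 - M_2)/(6h_2) = 97/64. So S'(4) = -17/4.

-4.2500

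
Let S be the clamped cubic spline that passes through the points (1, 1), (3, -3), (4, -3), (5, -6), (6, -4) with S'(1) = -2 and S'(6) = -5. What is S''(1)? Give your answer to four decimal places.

With m_i denoting the second derivative at x_i, h_i = 2, 1, 1, 1, and Δ_i = (y_(i+1) − y_i)/h_i = -2, 0, -3, 2:
  2·m_0 + 6·m_1 + 1·m_2 = 6(Δ_1 - Δ_0) = 12
  1·m_1 + 4·m_2 + 1·m_3 = 6(Δ_2 - Δ_1) = -18
  1·m_2 + 4·m_3 + 1·m_4 = 6(Δ_3 - Δ_2) = 30
Clamped end conditions give two more equations: 2h_0·m_0 + h_0·m_1 = 6(Δ_0 - S'(1)) = 0 and h_3·m_3 + 2h_3·m_4 = 6(S'(6) - Δ_3) = -42.
Solving the tridiagonal system: m_0 = -90/41, m_1 = 180/41, m_2 = -408/41, m_3 = 714/41, m_4 = -1218/41.

-2.1951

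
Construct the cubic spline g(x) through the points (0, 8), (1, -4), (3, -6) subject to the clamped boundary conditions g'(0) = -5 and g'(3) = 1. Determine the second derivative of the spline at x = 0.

-30

Let σ_i = g''(x_i). Step sizes h_i = 1, 2; slopes of the chords Δ_i = (y_(i+1) - y_i)/h_i = -12, -1.
  1·σ_0 + 6·σ_1 + 2·σ_2 = 6(Δ_1 - Δ_0) = 66
Clamped end conditions give two more equations: 2h_0·σ_0 + h_0·σ_1 = 6(Δ_0 - g'(0)) = -42 and h_1·σ_1 + 2h_1·σ_2 = 6(g'(3) - Δ_1) = 12.
Solving: σ_0 = -30, σ_1 = 18, σ_2 = -6.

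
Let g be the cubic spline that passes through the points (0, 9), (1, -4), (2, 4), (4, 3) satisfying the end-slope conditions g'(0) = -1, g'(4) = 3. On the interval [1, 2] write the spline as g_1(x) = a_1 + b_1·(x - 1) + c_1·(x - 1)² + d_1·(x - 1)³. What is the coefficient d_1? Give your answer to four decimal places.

Let M_i = g''(x_i). Step sizes h_i = 1, 1, 2; slopes of the chords Δ_i = (y_(i+1) - y_i)/h_i = -13, 8, -1/2.
  1·M_0 + 4·M_1 + 1·M_2 = 6(Δ_1 - Δ_0) = 126
  1·M_1 + 6·M_2 + 2·M_3 = 6(Δ_2 - Δ_1) = -51
Clamped end conditions give two more equations: 2h_0·M_0 + h_0·M_1 = 6(Δ_0 - g'(0)) = -72 and h_2·M_2 + 2h_2·M_3 = 6(g'(4) - Δ_2) = 21.
Solving the tridiagonal system: M_0 = -1373/22, M_1 = 581/11, M_2 = -503/22, M_3 = 367/22.
On [1, 2], with g_1(x) = a_1 + b_1·(x - 1) + c_1·(x - 1)² + d_1·(x - 1)³: c_1 = M_1/2 = 581/22, d_1 = (M_2 - M_1)/(6h_1) = -555/44, b_1 = Δ_1 - h_1(2M_1 + M_2)/6 = -255/44.

-12.6136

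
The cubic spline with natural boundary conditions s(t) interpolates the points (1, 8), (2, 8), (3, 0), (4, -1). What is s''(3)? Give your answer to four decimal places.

14.4000

Put M_i = s'' at the i-th knot. Here h = (1, 1, 1) and Δ = (0, -8, -1), so the interior equations h_(i-1)·M_(i-1) + 2(h_(i-1)+h_i)·M_i + h_i·M_(i+1) = 6(Δ_i − Δ_(i-1)) read
  1·M_0 + 4·M_1 + 1·M_2 = 6(Δ_1 - Δ_0) = -48
  1·M_1 + 4·M_2 + 1·M_3 = 6(Δ_2 - Δ_1) = 42
Natural end conditions: M_0 = M_3 = 0.
Hence M_0 = 0, M_1 = -78/5, M_2 = 72/5, M_3 = 0.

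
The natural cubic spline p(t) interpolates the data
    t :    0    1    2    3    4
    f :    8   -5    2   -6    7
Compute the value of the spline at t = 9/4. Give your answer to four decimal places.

Write M_i for p''(x_i). With h_i = 1, 1, 1, 1 and divided differences Δ_i = -13, 7, -8, 13, the continuity of p' gives the tridiagonal system
  1·M_0 + 4·M_1 + 1·M_2 = 6(Δ_1 - Δ_0) = 120
  1·M_1 + 4·M_2 + 1·M_3 = 6(Δ_2 - Δ_1) = -90
  1·M_2 + 4·M_3 + 1·M_4 = 6(Δ_3 - Δ_2) = 126
Natural end conditions: M_0 = M_4 = 0.
Solving: M_0 = 0, M_1 = 1143/28, M_2 = -303/7, M_3 = 1185/28, M_4 = 0.
On [2, 3], p(t) = 2 - 5/8·(t - 2) - 303/14·(t - 2)² + 799/56·(t - 2)³.
With (t - 2) = 1/4: p(9/4) = 2559/3584.

0.7140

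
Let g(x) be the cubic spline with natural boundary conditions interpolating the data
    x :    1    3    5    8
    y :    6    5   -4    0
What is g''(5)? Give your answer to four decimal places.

Write M_i for g''(x_i). With h_i = 2, 2, 3 and divided differences Δ_i = -1/2, -9/2, 4/3, the continuity of g' gives the tridiagonal system
  2·M_0 + 8·M_1 + 2·M_2 = 6(Δ_1 - Δ_0) = -24
  2·M_1 + 10·M_2 + 3·M_3 = 6(Δ_2 - Δ_1) = 35
Natural end conditions: M_0 = M_3 = 0.
Solving the tridiagonal system: M_0 = 0, M_1 = -155/38, M_2 = 82/19, M_3 = 0.

4.3158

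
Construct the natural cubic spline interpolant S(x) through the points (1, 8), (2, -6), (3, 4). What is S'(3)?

16

With σ_i denoting the second derivative at x_i, h_i = 1, 1, and Δ_i = (y_(i+1) − y_i)/h_i = -14, 10:
  1·σ_0 + 4·σ_1 + 1·σ_2 = 6(Δ_1 - Δ_0) = 144
Natural end conditions: σ_0 = σ_2 = 0.
Solving the tridiagonal system: σ_0 = 0, σ_1 = 36, σ_2 = 0.
On [2, 3], S'(x) = b_1 + 2c_1·(x - 2) + 3d_1·(x - 2)² with b_1 = Δ_1 - h_1(2σ_1 + σ_2)/6 = -2, c_1 = σ_1/2 = 18, d_1 = (σ_2 - σ_1)/(6h_1) = -6. So S'(3) = 16.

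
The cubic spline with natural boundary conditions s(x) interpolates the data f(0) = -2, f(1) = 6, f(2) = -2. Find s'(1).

Let σ_i = s''(x_i). Step sizes h_i = 1, 1; slopes of the chords Δ_i = (y_(i+1) - y_i)/h_i = 8, -8.
  1·σ_0 + 4·σ_1 + 1·σ_2 = 6(Δ_1 - Δ_0) = -96
Natural end conditions: σ_0 = σ_2 = 0.
Solving: σ_0 = 0, σ_1 = -24, σ_2 = 0.
On [1, 2], s'(x) = b_1 + 2c_1·(x - 1) + 3d_1·(x - 1)² with b_1 = Δ_1 - h_1(2σ_1 + σ_2)/6 = 0, c_1 = σ_1/2 = -12, d_1 = (σ_2 - σ_1)/(6h_1) = 4. So s'(1) = 0.

0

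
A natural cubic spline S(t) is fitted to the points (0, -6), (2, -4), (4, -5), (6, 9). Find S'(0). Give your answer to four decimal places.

Put m_i = S'' at the i-th knot. Here h = (2, 2, 2) and Δ = (1, -1/2, 7), so the interior equations h_(i-1)·m_(i-1) + 2(h_(i-1)+h_i)·m_i + h_i·m_(i+1) = 6(Δ_i − Δ_(i-1)) read
  2·m_0 + 8·m_1 + 2·m_2 = 6(Δ_1 - Δ_0) = -9
  2·m_1 + 8·m_2 + 2·m_3 = 6(Δ_2 - Δ_1) = 45
Natural end conditions: m_0 = m_3 = 0.
Solving the tridiagonal system: m_0 = 0, m_1 = -27/10, m_2 = 63/10, m_3 = 0.
On [0, 2], S'(t) = b_0 + 2c_0·t + 3d_0·t² with b_0 = Δ_0 - h_0(2m_0 + m_1)/6 = 19/10, c_0 = m_0/2 = 0, d_0 = (m_1 - m_0)/(6h_0) = -9/40. So S'(0) = 19/10.

1.9000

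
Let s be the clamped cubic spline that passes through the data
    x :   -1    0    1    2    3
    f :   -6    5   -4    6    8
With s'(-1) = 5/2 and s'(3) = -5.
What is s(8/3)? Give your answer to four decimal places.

9.0245

Put σ_i = s'' at the i-th knot. Here h = (1, 1, 1, 1) and Δ = (11, -9, 10, 2), so the interior equations h_(i-1)·σ_(i-1) + 2(h_(i-1)+h_i)·σ_i + h_i·σ_(i+1) = 6(Δ_i − Δ_(i-1)) read
  1·σ_0 + 4·σ_1 + 1·σ_2 = 6(Δ_1 - Δ_0) = -120
  1·σ_1 + 4·σ_2 + 1·σ_3 = 6(Δ_2 - Δ_1) = 114
  1·σ_2 + 4·σ_3 + 1·σ_4 = 6(Δ_3 - Δ_2) = -48
Clamped end conditions give two more equations: 2h_0·σ_0 + h_0·σ_1 = 6(Δ_0 - s'(-1)) = 51 and h_3·σ_3 + 2h_3·σ_4 = 6(s'(3) - Δ_3) = -42.
Solving the tridiagonal system: σ_0 = 2973/56, σ_1 = -1545/28, σ_2 = 381/8, σ_3 = -597/28, σ_4 = -579/56.
On [2, 3], s(x) = 6 + 1213/112·(x - 2) - 597/56·(x - 2)² + 205/112·(x - 2)³.
With (x - 2) = 2/3: s(8/3) = 13645/1512.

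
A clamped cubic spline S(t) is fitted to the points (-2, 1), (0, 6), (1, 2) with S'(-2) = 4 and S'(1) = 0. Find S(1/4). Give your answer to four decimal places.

4.8945

With M_i denoting the second derivative at x_i, h_i = 2, 1, and Δ_i = (y_(i+1) − y_i)/h_i = 5/2, -4:
  2·M_0 + 6·M_1 + 1·M_2 = 6(Δ_1 - Δ_0) = -39
Clamped end conditions give two more equations: 2h_0·M_0 + h_0·M_1 = 6(Δ_0 - S'(-2)) = -9 and h_1·M_1 + 2h_1·M_2 = 6(S'(1) - Δ_1) = 24.
Hence M_0 = 35/12, M_1 = -31/3, M_2 = 103/6.
On [0, 1], S(t) = 6 - 41/12·t - 31/6·t² + 55/12·t³.
With t = 1/4: S(1/4) = 1253/256.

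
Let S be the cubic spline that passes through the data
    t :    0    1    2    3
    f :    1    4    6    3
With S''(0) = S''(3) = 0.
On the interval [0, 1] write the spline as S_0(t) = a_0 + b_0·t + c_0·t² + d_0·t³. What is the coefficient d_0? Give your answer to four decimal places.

0.0667

Write M_i for S''(x_i). With h_i = 1, 1, 1 and divided differences Δ_i = 3, 2, -3, the continuity of S' gives the tridiagonal system
  1·M_0 + 4·M_1 + 1·M_2 = 6(Δ_1 - Δ_0) = -6
  1·M_1 + 4·M_2 + 1·M_3 = 6(Δ_2 - Δ_1) = -30
Natural end conditions: M_0 = M_3 = 0.
Hence M_0 = 0, M_1 = 2/5, M_2 = -38/5, M_3 = 0.
On [0, 1], with S_0(t) = a_0 + b_0·t + c_0·t² + d_0·t³: c_0 = M_0/2 = 0, d_0 = (M_1 - M_0)/(6h_0) = 1/15, b_0 = Δ_0 - h_0(2M_0 + M_1)/6 = 44/15.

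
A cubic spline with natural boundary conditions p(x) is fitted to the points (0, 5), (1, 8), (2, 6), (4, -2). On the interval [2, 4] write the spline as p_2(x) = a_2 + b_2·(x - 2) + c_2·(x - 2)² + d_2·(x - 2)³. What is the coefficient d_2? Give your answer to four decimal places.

Write M_i for p''(x_i). With h_i = 1, 1, 2 and divided differences Δ_i = 3, -2, -4, the continuity of p' gives the tridiagonal system
  1·M_0 + 4·M_1 + 1·M_2 = 6(Δ_1 - Δ_0) = -30
  1·M_1 + 6·M_2 + 2·M_3 = 6(Δ_2 - Δ_1) = -12
Natural end conditions: M_0 = M_3 = 0.
Solving: M_0 = 0, M_1 = -168/23, M_2 = -18/23, M_3 = 0.
On [2, 4], with p_2(x) = a_2 + b_2·(x - 2) + c_2·(x - 2)² + d_2·(x - 2)³: c_2 = M_2/2 = -9/23, d_2 = (M_3 - M_2)/(6h_2) = 3/46, b_2 = Δ_2 - h_2(2M_2 + M_3)/6 = -80/23.

0.0652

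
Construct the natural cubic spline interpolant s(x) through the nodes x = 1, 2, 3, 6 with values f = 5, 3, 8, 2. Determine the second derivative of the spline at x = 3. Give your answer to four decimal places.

-6.7742

Write σ_i for s''(x_i). With h_i = 1, 1, 3 and divided differences Δ_i = -2, 5, -2, the continuity of s' gives the tridiagonal system
  1·σ_0 + 4·σ_1 + 1·σ_2 = 6(Δ_1 - Δ_0) = 42
  1·σ_1 + 8·σ_2 + 3·σ_3 = 6(Δ_2 - Δ_1) = -42
Natural end conditions: σ_0 = σ_3 = 0.
Forward elimination and back-substitution give σ_0 = 0, σ_1 = 378/31, σ_2 = -210/31, σ_3 = 0.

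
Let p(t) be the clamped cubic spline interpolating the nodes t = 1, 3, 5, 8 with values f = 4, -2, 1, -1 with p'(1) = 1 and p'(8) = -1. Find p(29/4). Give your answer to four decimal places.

With σ_i denoting the second derivative at x_i, h_i = 2, 2, 3, and Δ_i = (y_(i+1) − y_i)/h_i = -3, 3/2, -2/3:
  2·σ_0 + 8·σ_1 + 2·σ_2 = 6(Δ_1 - Δ_0) = 27
  2·σ_1 + 10·σ_2 + 3·σ_3 = 6(Δ_2 - Δ_1) = -13
Clamped end conditions give two more equations: 2h_0·σ_0 + h_0·σ_1 = 6(Δ_0 - p'(1)) = -24 and h_2·σ_2 + 2h_2·σ_3 = 6(p'(8) - Δ_2) = -2.
Solving: σ_0 = -681/74, σ_1 = 237/37, σ_2 = -108/37, σ_3 = 125/111.
On [5, 8], p(t) = 1 + 125/74·(t - 5) - 54/37·(t - 5)² + 449/1998·(t - 5)³.
With (t - 5) = 9/4: p(29/4) = -133/4736.

-0.0281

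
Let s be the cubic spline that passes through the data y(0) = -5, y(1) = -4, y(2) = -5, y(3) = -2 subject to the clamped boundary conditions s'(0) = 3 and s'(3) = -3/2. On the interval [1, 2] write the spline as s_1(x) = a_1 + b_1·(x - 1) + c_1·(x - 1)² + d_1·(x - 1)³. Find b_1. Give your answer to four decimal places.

-1.3000

Write m_i for s''(x_i). With h_i = 1, 1, 1 and divided differences Δ_i = 1, -1, 3, the continuity of s' gives the tridiagonal system
  1·m_0 + 4·m_1 + 1·m_2 = 6(Δ_1 - Δ_0) = -12
  1·m_1 + 4·m_2 + 1·m_3 = 6(Δ_2 - Δ_1) = 24
Clamped end conditions give two more equations: 2h_0·m_0 + h_0·m_1 = 6(Δ_0 - s'(0)) = -12 and h_2·m_2 + 2h_2·m_3 = 6(s'(3) - Δ_2) = -27.
Solving the tridiagonal system: m_0 = -17/5, m_1 = -26/5, m_2 = 61/5, m_3 = -98/5.
On [1, 2], with s_1(x) = a_1 + b_1·(x - 1) + c_1·(x - 1)² + d_1·(x - 1)³: c_1 = m_1/2 = -13/5, d_1 = (m_2 - m_1)/(6h_1) = 29/10, b_1 = Δ_1 - h_1(2m_1 + m_2)/6 = -13/10.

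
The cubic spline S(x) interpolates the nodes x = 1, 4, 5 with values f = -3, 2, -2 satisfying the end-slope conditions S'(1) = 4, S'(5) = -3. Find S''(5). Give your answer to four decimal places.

5.5000

Put σ_i = S'' at the i-th knot. Here h = (3, 1) and Δ = (5/3, -4), so the interior equations h_(i-1)·σ_(i-1) + 2(h_(i-1)+h_i)·σ_i + h_i·σ_(i+1) = 6(Δ_i − Δ_(i-1)) read
  3·σ_0 + 8·σ_1 + 1·σ_2 = 6(Δ_1 - Δ_0) = -34
Clamped end conditions give two more equations: 2h_0·σ_0 + h_0·σ_1 = 6(Δ_0 - S'(1)) = -14 and h_1·σ_1 + 2h_1·σ_2 = 6(S'(5) - Δ_1) = 6.
Solving: σ_0 = 1/6, σ_1 = -5, σ_2 = 11/2.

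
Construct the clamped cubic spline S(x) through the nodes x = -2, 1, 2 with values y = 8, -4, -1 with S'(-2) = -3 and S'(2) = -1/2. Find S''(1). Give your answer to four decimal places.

Write M_i for S''(x_i). With h_i = 3, 1 and divided differences Δ_i = -4, 3, the continuity of S' gives the tridiagonal system
  3·M_0 + 8·M_1 + 1·M_2 = 6(Δ_1 - Δ_0) = 42
Clamped end conditions give two more equations: 2h_0·M_0 + h_0·M_1 = 6(Δ_0 - S'(-2)) = -6 and h_1·M_1 + 2h_1·M_2 = 6(S'(2) - Δ_1) = -21.
Hence M_0 = -45/8, M_1 = 37/4, M_2 = -121/8.

9.2500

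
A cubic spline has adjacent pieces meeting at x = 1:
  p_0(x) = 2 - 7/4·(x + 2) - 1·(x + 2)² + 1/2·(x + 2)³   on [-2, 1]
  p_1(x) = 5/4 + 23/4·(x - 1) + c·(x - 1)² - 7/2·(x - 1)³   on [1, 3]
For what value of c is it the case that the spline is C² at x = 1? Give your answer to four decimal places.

3.5000

p_0''(x) = -2 + 3·(x + 2), so p_0''(1) = 7. On the right, p_1''(1) = 2c, so c = 7/2.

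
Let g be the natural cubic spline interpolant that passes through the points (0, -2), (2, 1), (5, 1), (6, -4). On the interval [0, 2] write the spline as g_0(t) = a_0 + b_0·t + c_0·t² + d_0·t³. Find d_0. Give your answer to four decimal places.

0.0211

With M_i denoting the second derivative at x_i, h_i = 2, 3, 1, and Δ_i = (y_(i+1) − y_i)/h_i = 3/2, 0, -5:
  2·M_0 + 10·M_1 + 3·M_2 = 6(Δ_1 - Δ_0) = -9
  3·M_1 + 8·M_2 + 1·M_3 = 6(Δ_2 - Δ_1) = -30
Natural end conditions: M_0 = M_3 = 0.
Solving: M_0 = 0, M_1 = 18/71, M_2 = -273/71, M_3 = 0.
On [0, 2], with g_0(t) = a_0 + b_0·t + c_0·t² + d_0·t³: c_0 = M_0/2 = 0, d_0 = (M_1 - M_0)/(6h_0) = 3/142, b_0 = Δ_0 - h_0(2M_0 + M_1)/6 = 201/142.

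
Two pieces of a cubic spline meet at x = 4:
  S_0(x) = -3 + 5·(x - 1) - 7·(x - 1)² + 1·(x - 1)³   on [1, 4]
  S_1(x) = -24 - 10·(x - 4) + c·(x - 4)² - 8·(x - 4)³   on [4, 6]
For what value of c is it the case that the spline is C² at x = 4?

S_0''(x) = -14 + 6·(x - 1), so S_0''(4) = 4. On the right, S_1''(4) = 2c, so c = 2.

2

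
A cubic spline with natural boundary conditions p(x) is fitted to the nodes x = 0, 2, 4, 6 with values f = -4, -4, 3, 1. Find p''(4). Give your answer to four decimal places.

-4.3000

Let M_i = p''(x_i). Step sizes h_i = 2, 2, 2; slopes of the chords Δ_i = (y_(i+1) - y_i)/h_i = 0, 7/2, -1.
  2·M_0 + 8·M_1 + 2·M_2 = 6(Δ_1 - Δ_0) = 21
  2·M_1 + 8·M_2 + 2·M_3 = 6(Δ_2 - Δ_1) = -27
Natural end conditions: M_0 = M_3 = 0.
Solving the tridiagonal system: M_0 = 0, M_1 = 37/10, M_2 = -43/10, M_3 = 0.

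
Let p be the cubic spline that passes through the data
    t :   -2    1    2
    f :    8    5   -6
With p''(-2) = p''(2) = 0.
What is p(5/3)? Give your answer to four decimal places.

-1.9630

With M_i denoting the second derivative at x_i, h_i = 3, 1, and Δ_i = (y_(i+1) − y_i)/h_i = -1, -11:
  3·M_0 + 8·M_1 + 1·M_2 = 6(Δ_1 - Δ_0) = -60
Natural end conditions: M_0 = M_2 = 0.
Solving the tridiagonal system: M_0 = 0, M_1 = -15/2, M_2 = 0.
On [1, 2], p(t) = 5 - 17/2·(t - 1) - 15/4·(t - 1)² + 5/4·(t - 1)³.
With (t - 1) = 2/3: p(5/3) = -53/27.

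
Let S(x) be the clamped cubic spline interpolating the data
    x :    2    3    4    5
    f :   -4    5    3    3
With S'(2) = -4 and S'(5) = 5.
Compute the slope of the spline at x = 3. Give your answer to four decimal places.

7.4000

With M_i denoting the second derivative at x_i, h_i = 1, 1, 1, and Δ_i = (y_(i+1) − y_i)/h_i = 9, -2, 0:
  1·M_0 + 4·M_1 + 1·M_2 = 6(Δ_1 - Δ_0) = -66
  1·M_1 + 4·M_2 + 1·M_3 = 6(Δ_2 - Δ_1) = 12
Clamped end conditions give two more equations: 2h_0·M_0 + h_0·M_1 = 6(Δ_0 - S'(2)) = 78 and h_2·M_2 + 2h_2·M_3 = 6(S'(5) - Δ_2) = 30.
Solving the tridiagonal system: M_0 = 276/5, M_1 = -162/5, M_2 = 42/5, M_3 = 54/5.
On [3, 4], S'(x) = b_1 + 2c_1·(x - 3) + 3d_1·(x - 3)² with b_1 = Δ_1 - h_1(2M_1 + M_2)/6 = 37/5, c_1 = M_1/2 = -81/5, d_1 = (M_2 - M_1)/(6h_1) = 34/5. So S'(3) = 37/5.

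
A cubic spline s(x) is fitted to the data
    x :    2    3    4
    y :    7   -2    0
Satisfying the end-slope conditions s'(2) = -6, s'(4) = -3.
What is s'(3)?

Let σ_i = s''(x_i). Step sizes h_i = 1, 1; slopes of the chords Δ_i = (y_(i+1) - y_i)/h_i = -9, 2.
  1·σ_0 + 4·σ_1 + 1·σ_2 = 6(Δ_1 - Δ_0) = 66
Clamped end conditions give two more equations: 2h_0·σ_0 + h_0·σ_1 = 6(Δ_0 - s'(2)) = -18 and h_1·σ_1 + 2h_1·σ_2 = 6(s'(4) - Δ_1) = -30.
Solving the tridiagonal system: σ_0 = -24, σ_1 = 30, σ_2 = -30.
On [3, 4], s'(x) = b_1 + 2c_1·(x - 3) + 3d_1·(x - 3)² with b_1 = Δ_1 - h_1(2σ_1 + σ_2)/6 = -3, c_1 = σ_1/2 = 15, d_1 = (σ_2 - σ_1)/(6h_1) = -10. So s'(3) = -3.

-3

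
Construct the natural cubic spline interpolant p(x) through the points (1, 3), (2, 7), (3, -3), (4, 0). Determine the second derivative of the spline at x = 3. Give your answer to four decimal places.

26.4000

Put σ_i = p'' at the i-th knot. Here h = (1, 1, 1) and Δ = (4, -10, 3), so the interior equations h_(i-1)·σ_(i-1) + 2(h_(i-1)+h_i)·σ_i + h_i·σ_(i+1) = 6(Δ_i − Δ_(i-1)) read
  1·σ_0 + 4·σ_1 + 1·σ_2 = 6(Δ_1 - Δ_0) = -84
  1·σ_1 + 4·σ_2 + 1·σ_3 = 6(Δ_2 - Δ_1) = 78
Natural end conditions: σ_0 = σ_3 = 0.
Hence σ_0 = 0, σ_1 = -138/5, σ_2 = 132/5, σ_3 = 0.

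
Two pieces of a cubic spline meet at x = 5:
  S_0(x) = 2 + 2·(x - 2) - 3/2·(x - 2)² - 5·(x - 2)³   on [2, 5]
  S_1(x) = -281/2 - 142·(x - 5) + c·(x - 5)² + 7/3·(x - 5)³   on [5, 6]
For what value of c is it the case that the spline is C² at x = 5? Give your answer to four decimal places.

S_0''(x) = -3 - 30·(x - 2), so S_0''(5) = -93. On the right, S_1''(5) = 2c, so c = -93/2.

-46.5000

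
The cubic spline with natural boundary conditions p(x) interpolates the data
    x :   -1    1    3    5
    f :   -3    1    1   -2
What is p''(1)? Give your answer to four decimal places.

-1.3000

With M_i denoting the second derivative at x_i, h_i = 2, 2, 2, and Δ_i = (y_(i+1) − y_i)/h_i = 2, 0, -3/2:
  2·M_0 + 8·M_1 + 2·M_2 = 6(Δ_1 - Δ_0) = -12
  2·M_1 + 8·M_2 + 2·M_3 = 6(Δ_2 - Δ_1) = -9
Natural end conditions: M_0 = M_3 = 0.
Forward elimination and back-substitution give M_0 = 0, M_1 = -13/10, M_2 = -4/5, M_3 = 0.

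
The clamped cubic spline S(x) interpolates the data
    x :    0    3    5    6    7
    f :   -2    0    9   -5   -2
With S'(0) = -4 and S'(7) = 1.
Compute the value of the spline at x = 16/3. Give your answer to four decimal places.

4.1170

Put m_i = S'' at the i-th knot. Here h = (3, 2, 1, 1) and Δ = (2/3, 9/2, -14, 3), so the interior equations h_(i-1)·m_(i-1) + 2(h_(i-1)+h_i)·m_i + h_i·m_(i+1) = 6(Δ_i − Δ_(i-1)) read
  3·m_0 + 10·m_1 + 2·m_2 = 6(Δ_1 - Δ_0) = 23
  2·m_1 + 6·m_2 + 1·m_3 = 6(Δ_2 - Δ_1) = -111
  1·m_2 + 4·m_3 + 1·m_4 = 6(Δ_3 - Δ_2) = 102
Clamped end conditions give two more equations: 2h_0·m_0 + h_0·m_1 = 6(Δ_0 - S'(0)) = 28 and h_3·m_3 + 2h_3·m_4 = 6(S'(7) - Δ_3) = -12.
Hence m_0 = 283/312, m_1 = 391/52, m_2 = -5711/208, m_3 = 4025/104, m_4 = -5273/208.
On [5, 6], S(x) = 9 - 1175/104·(x - 5) - 5711/416·(x - 5)² + 4587/416·(x - 5)³.
With (x - 5) = 1/3: S(16/3) = 2569/624.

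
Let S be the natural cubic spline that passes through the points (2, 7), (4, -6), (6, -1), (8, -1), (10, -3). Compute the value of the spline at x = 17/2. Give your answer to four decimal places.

Put M_i = S'' at the i-th knot. Here h = (2, 2, 2, 2) and Δ = (-13/2, 5/2, 0, -1), so the interior equations h_(i-1)·M_(i-1) + 2(h_(i-1)+h_i)·M_i + h_i·M_(i+1) = 6(Δ_i − Δ_(i-1)) read
  2·M_0 + 8·M_1 + 2·M_2 = 6(Δ_1 - Δ_0) = 54
  2·M_1 + 8·M_2 + 2·M_3 = 6(Δ_2 - Δ_1) = -15
  2·M_2 + 8·M_3 + 2·M_4 = 6(Δ_3 - Δ_2) = -6
Natural end conditions: M_0 = M_4 = 0.
Solving: M_0 = 0, M_1 = 54/7, M_2 = -27/7, M_3 = 3/14, M_4 = 0.
On [8, 10], S(x) = -1 - 8/7·(x - 8) + 3/28·(x - 8)² - 1/56·(x - 8)³.
With (x - 8) = 1/2: S(17/2) = -99/64.

-1.5469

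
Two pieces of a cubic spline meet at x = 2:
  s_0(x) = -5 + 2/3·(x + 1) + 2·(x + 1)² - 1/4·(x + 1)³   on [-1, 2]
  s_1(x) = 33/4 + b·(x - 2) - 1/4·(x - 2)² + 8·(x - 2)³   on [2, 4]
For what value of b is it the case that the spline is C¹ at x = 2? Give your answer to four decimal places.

s_0'(x) = 2/3 + 4·(x + 1) - 3/4·(x + 1)², so s_0'(2) = 71/12. On the right, s_1'(2) = b, so b = 71/12.

5.9167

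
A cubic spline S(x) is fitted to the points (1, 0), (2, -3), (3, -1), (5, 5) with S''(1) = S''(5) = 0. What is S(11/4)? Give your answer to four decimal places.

Write σ_i for S''(x_i). With h_i = 1, 1, 2 and divided differences Δ_i = -3, 2, 3, the continuity of S' gives the tridiagonal system
  1·σ_0 + 4·σ_1 + 1·σ_2 = 6(Δ_1 - Δ_0) = 30
  1·σ_1 + 6·σ_2 + 2·σ_3 = 6(Δ_2 - Δ_1) = 6
Natural end conditions: σ_0 = σ_3 = 0.
Forward elimination and back-substitution give σ_0 = 0, σ_1 = 174/23, σ_2 = -6/23, σ_3 = 0.
On [2, 3], S(x) = -3 - 11/23·(x - 2) + 87/23·(x - 2)² - 30/23·(x - 2)³.
With (x - 2) = 3/4: S(11/4) = -57/32.

-1.7813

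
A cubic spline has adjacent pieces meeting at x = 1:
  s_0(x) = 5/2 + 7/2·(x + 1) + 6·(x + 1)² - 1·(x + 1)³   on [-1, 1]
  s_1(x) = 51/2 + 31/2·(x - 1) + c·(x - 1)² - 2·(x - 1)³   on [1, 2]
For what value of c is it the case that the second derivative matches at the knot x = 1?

s_0''(x) = 12 - 6·(x + 1), so s_0''(1) = 0. On the right, s_1''(1) = 2c, so c = 0.

0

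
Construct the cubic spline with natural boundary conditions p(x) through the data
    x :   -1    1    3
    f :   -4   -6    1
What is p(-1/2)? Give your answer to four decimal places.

-5.0273

Let M_i = p''(x_i). Step sizes h_i = 2, 2; slopes of the chords Δ_i = (y_(i+1) - y_i)/h_i = -1, 7/2.
  2·M_0 + 8·M_1 + 2·M_2 = 6(Δ_1 - Δ_0) = 27
Natural end conditions: M_0 = M_2 = 0.
Hence M_0 = 0, M_1 = 27/8, M_2 = 0.
On [-1, 1], p(x) = -4 - 17/8·(x + 1) + 0·(x + 1)² + 9/32·(x + 1)³.
With (x + 1) = 1/2: p(-1/2) = -1287/256.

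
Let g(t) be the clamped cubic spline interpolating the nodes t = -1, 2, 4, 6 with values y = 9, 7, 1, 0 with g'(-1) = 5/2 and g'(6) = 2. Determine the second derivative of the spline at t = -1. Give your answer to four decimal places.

With m_i denoting the second derivative at x_i, h_i = 3, 2, 2, and Δ_i = (y_(i+1) − y_i)/h_i = -2/3, -3, -1/2:
  3·m_0 + 10·m_1 + 2·m_2 = 6(Δ_1 - Δ_0) = -14
  2·m_1 + 8·m_2 + 2·m_3 = 6(Δ_2 - Δ_1) = 15
Clamped end conditions give two more equations: 2h_0·m_0 + h_0·m_1 = 6(Δ_0 - g'(-1)) = -19 and h_2·m_2 + 2h_2·m_3 = 6(g'(6) - Δ_2) = 15.
Forward elimination and back-substitution give m_0 = -305/111, m_1 = -31/37, m_2 = 97/74, m_3 = 229/74.

-2.7477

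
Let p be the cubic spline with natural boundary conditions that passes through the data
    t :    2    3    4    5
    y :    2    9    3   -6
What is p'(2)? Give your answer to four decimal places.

Put m_i = p'' at the i-th knot. Here h = (1, 1, 1) and Δ = (7, -6, -9), so the interior equations h_(i-1)·m_(i-1) + 2(h_(i-1)+h_i)·m_i + h_i·m_(i+1) = 6(Δ_i − Δ_(i-1)) read
  1·m_0 + 4·m_1 + 1·m_2 = 6(Δ_1 - Δ_0) = -78
  1·m_1 + 4·m_2 + 1·m_3 = 6(Δ_2 - Δ_1) = -18
Natural end conditions: m_0 = m_3 = 0.
Solving: m_0 = 0, m_1 = -98/5, m_2 = 2/5, m_3 = 0.
On [2, 3], p'(t) = b_0 + 2c_0·(t - 2) + 3d_0·(t - 2)² with b_0 = Δ_0 - h_0(2m_0 + m_1)/6 = 154/15, c_0 = m_0/2 = 0, d_0 = (m_1 - m_0)/(6h_0) = -49/15. So p'(2) = 154/15.

10.2667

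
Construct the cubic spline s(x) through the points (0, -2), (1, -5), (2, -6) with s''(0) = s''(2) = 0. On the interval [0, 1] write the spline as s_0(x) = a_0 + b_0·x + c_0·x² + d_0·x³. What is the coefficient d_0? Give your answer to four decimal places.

With M_i denoting the second derivative at x_i, h_i = 1, 1, and Δ_i = (y_(i+1) − y_i)/h_i = -3, -1:
  1·M_0 + 4·M_1 + 1·M_2 = 6(Δ_1 - Δ_0) = 12
Natural end conditions: M_0 = M_2 = 0.
Forward elimination and back-substitution give M_0 = 0, M_1 = 3, M_2 = 0.
On [0, 1], with s_0(x) = a_0 + b_0·x + c_0·x² + d_0·x³: c_0 = M_0/2 = 0, d_0 = (M_1 - M_0)/(6h_0) = 1/2, b_0 = Δ_0 - h_0(2M_0 + M_1)/6 = -7/2.

0.5000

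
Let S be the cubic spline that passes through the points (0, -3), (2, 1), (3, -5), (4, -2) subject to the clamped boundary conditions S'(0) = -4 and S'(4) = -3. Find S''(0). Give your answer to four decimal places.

18.1818

Put M_i = S'' at the i-th knot. Here h = (2, 1, 1) and Δ = (2, -6, 3), so the interior equations h_(i-1)·M_(i-1) + 2(h_(i-1)+h_i)·M_i + h_i·M_(i+1) = 6(Δ_i − Δ_(i-1)) read
  2·M_0 + 6·M_1 + 1·M_2 = 6(Δ_1 - Δ_0) = -48
  1·M_1 + 4·M_2 + 1·M_3 = 6(Δ_2 - Δ_1) = 54
Clamped end conditions give two more equations: 2h_0·M_0 + h_0·M_1 = 6(Δ_0 - S'(0)) = 36 and h_2·M_2 + 2h_2·M_3 = 6(S'(4) - Δ_2) = -36.
Solving: M_0 = 200/11, M_1 = -202/11, M_2 = 284/11, M_3 = -340/11.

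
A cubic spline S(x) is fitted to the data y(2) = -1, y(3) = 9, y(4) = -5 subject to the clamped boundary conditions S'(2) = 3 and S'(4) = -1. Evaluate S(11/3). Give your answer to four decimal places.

-1.4815

Write M_i for S''(x_i). With h_i = 1, 1 and divided differences Δ_i = 10, -14, the continuity of S' gives the tridiagonal system
  1·M_0 + 4·M_1 + 1·M_2 = 6(Δ_1 - Δ_0) = -144
Clamped end conditions give two more equations: 2h_0·M_0 + h_0·M_1 = 6(Δ_0 - S'(2)) = 42 and h_1·M_1 + 2h_1·M_2 = 6(S'(4) - Δ_1) = 78.
Hence M_0 = 55, M_1 = -68, M_2 = 73.
On [3, 4], S(x) = 9 - 7/2·(x - 3) - 34·(x - 3)² + 47/2·(x - 3)³.
With (x - 3) = 2/3: S(11/3) = -40/27.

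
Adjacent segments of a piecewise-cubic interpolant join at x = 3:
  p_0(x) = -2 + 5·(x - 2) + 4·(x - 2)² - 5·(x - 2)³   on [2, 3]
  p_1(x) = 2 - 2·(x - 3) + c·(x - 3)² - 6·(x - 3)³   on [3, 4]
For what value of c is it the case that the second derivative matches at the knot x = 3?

-11

p_0''(x) = 8 - 30·(x - 2), so p_0''(3) = -22. On the right, p_1''(3) = 2c, so c = -11.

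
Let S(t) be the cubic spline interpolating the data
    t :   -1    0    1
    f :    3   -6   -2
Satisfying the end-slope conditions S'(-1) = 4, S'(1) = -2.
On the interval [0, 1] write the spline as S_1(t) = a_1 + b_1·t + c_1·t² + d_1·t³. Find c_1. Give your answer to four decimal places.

22.5000

Put M_i = S'' at the i-th knot. Here h = (1, 1) and Δ = (-9, 4), so the interior equations h_(i-1)·M_(i-1) + 2(h_(i-1)+h_i)·M_i + h_i·M_(i+1) = 6(Δ_i − Δ_(i-1)) read
  1·M_0 + 4·M_1 + 1·M_2 = 6(Δ_1 - Δ_0) = 78
Clamped end conditions give two more equations: 2h_0·M_0 + h_0·M_1 = 6(Δ_0 - S'(-1)) = -78 and h_1·M_1 + 2h_1·M_2 = 6(S'(1) - Δ_1) = -36.
Forward elimination and back-substitution give M_0 = -123/2, M_1 = 45, M_2 = -81/2.
On [0, 1], with S_1(t) = a_1 + b_1·t + c_1·t² + d_1·t³: c_1 = M_1/2 = 45/2, d_1 = (M_2 - M_1)/(6h_1) = -57/4, b_1 = Δ_1 - h_1(2M_1 + M_2)/6 = -17/4.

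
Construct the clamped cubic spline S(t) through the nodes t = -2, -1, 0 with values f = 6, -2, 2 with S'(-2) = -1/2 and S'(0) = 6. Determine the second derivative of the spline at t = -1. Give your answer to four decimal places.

29.5000

Let M_i = S''(x_i). Step sizes h_i = 1, 1; slopes of the chords Δ_i = (y_(i+1) - y_i)/h_i = -8, 4.
  1·M_0 + 4·M_1 + 1·M_2 = 6(Δ_1 - Δ_0) = 72
Clamped end conditions give two more equations: 2h_0·M_0 + h_0·M_1 = 6(Δ_0 - S'(-2)) = -45 and h_1·M_1 + 2h_1·M_2 = 6(S'(0) - Δ_1) = 12.
Hence M_0 = -149/4, M_1 = 59/2, M_2 = -35/4.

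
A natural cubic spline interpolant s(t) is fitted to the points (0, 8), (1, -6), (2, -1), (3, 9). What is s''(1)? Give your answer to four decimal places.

Let m_i = s''(x_i). Step sizes h_i = 1, 1, 1; slopes of the chords Δ_i = (y_(i+1) - y_i)/h_i = -14, 5, 10.
  1·m_0 + 4·m_1 + 1·m_2 = 6(Δ_1 - Δ_0) = 114
  1·m_1 + 4·m_2 + 1·m_3 = 6(Δ_2 - Δ_1) = 30
Natural end conditions: m_0 = m_3 = 0.
Solving: m_0 = 0, m_1 = 142/5, m_2 = 2/5, m_3 = 0.

28.4000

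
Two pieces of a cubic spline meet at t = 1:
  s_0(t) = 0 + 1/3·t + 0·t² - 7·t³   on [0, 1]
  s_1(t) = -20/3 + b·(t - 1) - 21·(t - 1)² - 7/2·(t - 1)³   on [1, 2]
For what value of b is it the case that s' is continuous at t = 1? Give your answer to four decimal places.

-20.6667

s_0'(t) = 1/3 + 0·t - 21·t², so s_0'(1) = -62/3. On the right, s_1'(1) = b, so b = -62/3.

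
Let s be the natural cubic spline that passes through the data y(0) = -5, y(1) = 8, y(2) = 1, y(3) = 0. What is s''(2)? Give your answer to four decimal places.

17.6000

Put M_i = s'' at the i-th knot. Here h = (1, 1, 1) and Δ = (13, -7, -1), so the interior equations h_(i-1)·M_(i-1) + 2(h_(i-1)+h_i)·M_i + h_i·M_(i+1) = 6(Δ_i − Δ_(i-1)) read
  1·M_0 + 4·M_1 + 1·M_2 = 6(Δ_1 - Δ_0) = -120
  1·M_1 + 4·M_2 + 1·M_3 = 6(Δ_2 - Δ_1) = 36
Natural end conditions: M_0 = M_3 = 0.
Forward elimination and back-substitution give M_0 = 0, M_1 = -172/5, M_2 = 88/5, M_3 = 0.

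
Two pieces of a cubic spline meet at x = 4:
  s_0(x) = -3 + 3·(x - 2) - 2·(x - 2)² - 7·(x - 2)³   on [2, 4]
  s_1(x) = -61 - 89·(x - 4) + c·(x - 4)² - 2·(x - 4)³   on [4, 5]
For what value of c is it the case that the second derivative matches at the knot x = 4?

-44

s_0''(x) = -4 - 42·(x - 2), so s_0''(4) = -88. On the right, s_1''(4) = 2c, so c = -44.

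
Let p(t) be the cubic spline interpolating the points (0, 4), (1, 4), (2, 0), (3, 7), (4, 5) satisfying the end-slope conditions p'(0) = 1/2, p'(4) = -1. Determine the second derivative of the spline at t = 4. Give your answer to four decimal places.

14.8393

Let σ_i = p''(x_i). Step sizes h_i = 1, 1, 1, 1; slopes of the chords Δ_i = (y_(i+1) - y_i)/h_i = 0, -4, 7, -2.
  1·σ_0 + 4·σ_1 + 1·σ_2 = 6(Δ_1 - Δ_0) = -24
  1·σ_1 + 4·σ_2 + 1·σ_3 = 6(Δ_2 - Δ_1) = 66
  1·σ_2 + 4·σ_3 + 1·σ_4 = 6(Δ_3 - Δ_2) = -54
Clamped end conditions give two more equations: 2h_0·σ_0 + h_0·σ_1 = 6(Δ_0 - p'(0)) = -3 and h_3·σ_3 + 2h_3·σ_4 = 6(p'(4) - Δ_3) = 6.
Solving the tridiagonal system: σ_0 = 303/56, σ_1 = -387/28, σ_2 = 207/8, σ_3 = -663/28, σ_4 = 831/56.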